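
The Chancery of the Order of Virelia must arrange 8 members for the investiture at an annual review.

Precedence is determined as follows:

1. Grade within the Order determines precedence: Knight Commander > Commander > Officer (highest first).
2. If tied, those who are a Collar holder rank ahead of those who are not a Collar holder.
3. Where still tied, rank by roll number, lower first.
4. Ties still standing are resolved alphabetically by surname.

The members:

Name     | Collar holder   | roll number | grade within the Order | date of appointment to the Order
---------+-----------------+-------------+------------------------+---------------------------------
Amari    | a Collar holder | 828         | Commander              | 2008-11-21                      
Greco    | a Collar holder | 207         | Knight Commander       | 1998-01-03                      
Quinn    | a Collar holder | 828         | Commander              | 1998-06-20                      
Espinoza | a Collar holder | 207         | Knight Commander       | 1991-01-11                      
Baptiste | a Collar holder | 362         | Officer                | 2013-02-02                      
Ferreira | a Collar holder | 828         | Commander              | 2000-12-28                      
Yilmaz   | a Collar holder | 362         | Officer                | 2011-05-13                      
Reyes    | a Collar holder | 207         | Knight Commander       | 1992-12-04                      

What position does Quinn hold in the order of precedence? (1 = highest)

By grade within the Order: Espinoza, Greco and Reyes (Knight Commander); then Amari, Ferreira and Quinn (Commander); then Baptiste and Yilmaz (Officer).
Espinoza, Greco and Reyes are each a Collar holder, so the next rule applies.
Espinoza, Greco and Reyes all have roll number 207, so the next rule applies.
Among Espinoza, Greco and Reyes, alphabetically by surname: Espinoza before Greco before Reyes.
Amari, Ferreira and Quinn are each a Collar holder, so the next rule applies.
Amari, Ferreira and Quinn all have roll number 828, so the next rule applies.
Among Amari, Ferreira and Quinn, alphabetically by surname: Amari before Ferreira before Quinn.
Baptiste and Yilmaz are each a Collar holder, so the next rule applies.
Baptiste and Yilmaz both have roll number 362, so the next rule applies.
Among Baptiste and Yilmaz, alphabetically by surname: Baptiste before Yilmaz.
Order: Espinoza, Greco, Reyes, Amari, Ferreira, Quinn, Baptiste, Yilmaz. So position 6.

6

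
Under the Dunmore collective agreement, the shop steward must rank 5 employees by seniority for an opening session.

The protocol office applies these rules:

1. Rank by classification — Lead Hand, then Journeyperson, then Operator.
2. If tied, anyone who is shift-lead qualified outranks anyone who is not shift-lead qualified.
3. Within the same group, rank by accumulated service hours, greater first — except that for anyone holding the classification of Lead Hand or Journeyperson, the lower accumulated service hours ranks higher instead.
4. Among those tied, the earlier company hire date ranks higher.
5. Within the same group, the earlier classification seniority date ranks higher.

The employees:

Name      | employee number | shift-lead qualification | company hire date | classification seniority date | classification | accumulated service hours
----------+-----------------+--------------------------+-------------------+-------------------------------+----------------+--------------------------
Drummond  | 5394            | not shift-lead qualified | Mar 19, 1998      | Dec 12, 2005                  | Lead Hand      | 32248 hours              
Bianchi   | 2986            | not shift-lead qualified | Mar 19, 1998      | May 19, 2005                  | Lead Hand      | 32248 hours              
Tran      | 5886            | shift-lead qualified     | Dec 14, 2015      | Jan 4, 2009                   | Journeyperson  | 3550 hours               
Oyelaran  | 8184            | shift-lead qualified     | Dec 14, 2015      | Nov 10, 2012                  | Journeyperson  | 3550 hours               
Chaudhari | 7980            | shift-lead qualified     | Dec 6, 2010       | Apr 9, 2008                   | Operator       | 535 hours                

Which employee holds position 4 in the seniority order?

Oyelaran

By classification: Bianchi and Drummond (Lead Hand); then Tran and Oyelaran (Journeyperson); then Chaudhari (Operator).
Bianchi and Drummond are each not shift-lead qualified, so the next rule applies.
Bianchi and Drummond both have accumulated service hours 32248 hours, so the next rule applies.
Bianchi and Drummond both have company hire date Mar 19, 1998, so the next rule applies.
Among Bianchi and Drummond, by classification seniority date (earlier first): Bianchi (May 19, 2005) before Drummond (Dec 12, 2005).
Tran and Oyelaran are each shift-lead qualified, so the next rule applies.
Tran and Oyelaran both have accumulated service hours 3550 hours, so the next rule applies.
Tran and Oyelaran both have company hire date Dec 14, 2015, so the next rule applies.
Among Tran and Oyelaran, by classification seniority date (earlier first): Tran (Jan 4, 2009) before Oyelaran (Nov 10, 2012).
Order: Bianchi, Drummond, Tran, Oyelaran, Chaudhari.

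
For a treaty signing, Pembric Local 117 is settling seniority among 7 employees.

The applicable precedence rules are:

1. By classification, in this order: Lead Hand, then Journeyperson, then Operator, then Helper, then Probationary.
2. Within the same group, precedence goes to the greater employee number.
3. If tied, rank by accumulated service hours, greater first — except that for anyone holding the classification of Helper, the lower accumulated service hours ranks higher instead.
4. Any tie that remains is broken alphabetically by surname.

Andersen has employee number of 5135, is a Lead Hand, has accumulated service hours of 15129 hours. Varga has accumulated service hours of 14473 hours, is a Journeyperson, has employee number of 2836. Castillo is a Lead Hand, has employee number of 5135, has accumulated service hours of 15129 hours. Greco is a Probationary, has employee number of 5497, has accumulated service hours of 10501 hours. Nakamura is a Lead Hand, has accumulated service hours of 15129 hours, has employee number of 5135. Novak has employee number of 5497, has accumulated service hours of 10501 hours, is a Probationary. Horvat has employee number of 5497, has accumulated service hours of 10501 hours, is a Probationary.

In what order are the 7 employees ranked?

Andersen, Castillo, Nakamura, Varga, Greco, Horvat, Novak

By classification: Andersen, Castillo and Nakamura (Lead Hand); then Varga (Journeyperson); then Greco, Horvat and Novak (Probationary).
Andersen, Castillo and Nakamura all have employee number 5135, so the next rule applies.
Andersen, Castillo and Nakamura all have accumulated service hours 15129 hours, so the next rule applies.
Among Andersen, Castillo and Nakamura, alphabetically by surname: Andersen before Castillo before Nakamura.
Greco, Horvat and Novak all have employee number 5497, so the next rule applies.
Greco, Horvat and Novak all have accumulated service hours 10501 hours, so the next rule applies.
Among Greco, Horvat and Novak, alphabetically by surname: Greco before Horvat before Novak.
Full order: Andersen, Castillo, Nakamura, Varga, Greco, Horvat, Novak.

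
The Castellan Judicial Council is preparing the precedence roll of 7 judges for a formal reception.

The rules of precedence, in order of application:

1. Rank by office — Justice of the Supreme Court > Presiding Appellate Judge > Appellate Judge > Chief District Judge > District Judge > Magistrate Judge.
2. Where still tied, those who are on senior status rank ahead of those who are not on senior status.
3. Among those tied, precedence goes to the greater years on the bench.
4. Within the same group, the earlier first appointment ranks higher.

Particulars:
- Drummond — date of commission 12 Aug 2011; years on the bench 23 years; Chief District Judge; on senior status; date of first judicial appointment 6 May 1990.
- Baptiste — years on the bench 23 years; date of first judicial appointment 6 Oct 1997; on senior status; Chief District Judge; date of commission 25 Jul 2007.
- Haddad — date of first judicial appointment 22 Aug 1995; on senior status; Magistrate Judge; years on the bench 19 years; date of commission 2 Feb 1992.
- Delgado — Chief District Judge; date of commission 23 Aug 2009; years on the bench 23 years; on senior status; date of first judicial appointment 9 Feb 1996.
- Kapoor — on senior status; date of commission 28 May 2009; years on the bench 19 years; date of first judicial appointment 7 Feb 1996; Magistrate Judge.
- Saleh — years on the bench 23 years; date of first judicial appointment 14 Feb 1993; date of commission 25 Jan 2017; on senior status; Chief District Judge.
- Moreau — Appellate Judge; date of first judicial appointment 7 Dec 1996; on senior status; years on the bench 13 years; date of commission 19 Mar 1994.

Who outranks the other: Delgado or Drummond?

By office: Moreau (Appellate Judge); then Drummond, Saleh, Delgado and Baptiste (Chief District Judge); then Haddad and Kapoor (Magistrate Judge).
Drummond, Saleh, Delgado and Baptiste are each on senior status, so the next rule applies.
Drummond, Saleh, Delgado and Baptiste all have years on the bench 23 years, so the next rule applies.
Among Drummond, Saleh, Delgado and Baptiste, by date of first judicial appointment (earlier first): Drummond (6 May 1990) before Saleh (14 Feb 1993) before Delgado (9 Feb 1996) before Baptiste (6 Oct 1997).
Haddad and Kapoor are each on senior status, so the next rule applies.
Haddad and Kapoor both have years on the bench 19 years, so the next rule applies.
Among Haddad and Kapoor, by date of first judicial appointment (earlier first): Haddad (22 Aug 1995) before Kapoor (7 Feb 1996).
So Drummond takes precedence.

Drummond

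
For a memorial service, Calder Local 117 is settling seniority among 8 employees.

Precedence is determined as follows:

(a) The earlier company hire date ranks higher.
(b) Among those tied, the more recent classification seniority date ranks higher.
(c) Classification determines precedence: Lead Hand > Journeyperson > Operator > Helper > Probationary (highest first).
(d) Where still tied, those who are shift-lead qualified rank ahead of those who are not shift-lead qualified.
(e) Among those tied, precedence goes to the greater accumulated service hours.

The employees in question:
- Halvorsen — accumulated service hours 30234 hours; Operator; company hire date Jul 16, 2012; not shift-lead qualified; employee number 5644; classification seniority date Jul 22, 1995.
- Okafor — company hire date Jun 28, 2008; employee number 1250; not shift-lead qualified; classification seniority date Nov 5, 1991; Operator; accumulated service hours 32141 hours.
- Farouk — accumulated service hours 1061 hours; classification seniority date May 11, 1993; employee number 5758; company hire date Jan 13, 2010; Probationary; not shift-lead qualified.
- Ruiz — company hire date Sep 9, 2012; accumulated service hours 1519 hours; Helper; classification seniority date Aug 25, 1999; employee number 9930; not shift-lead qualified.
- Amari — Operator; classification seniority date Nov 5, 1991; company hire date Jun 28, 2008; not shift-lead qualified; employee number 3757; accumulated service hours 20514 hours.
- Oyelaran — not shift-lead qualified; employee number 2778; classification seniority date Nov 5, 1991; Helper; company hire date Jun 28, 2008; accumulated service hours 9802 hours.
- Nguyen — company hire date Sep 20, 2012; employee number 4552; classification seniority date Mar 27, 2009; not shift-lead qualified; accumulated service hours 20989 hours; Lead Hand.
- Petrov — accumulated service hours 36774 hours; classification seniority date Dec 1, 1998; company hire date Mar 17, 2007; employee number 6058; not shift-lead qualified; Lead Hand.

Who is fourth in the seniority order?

By company hire date (earlier first): Petrov (Mar 17, 2007); then Okafor, Amari and Oyelaran (each Jun 28, 2008); then Farouk (Jan 13, 2010); then Halvorsen (Jul 16, 2012); then Ruiz (Sep 9, 2012); then Nguyen (Sep 20, 2012).
Okafor, Amari and Oyelaran all have classification seniority date Nov 5, 1991, so the next rule applies.
Among Okafor, Amari and Oyelaran, by classification: Okafor and Amari (Operator) before Oyelaran (Helper).
Okafor and Amari are each not shift-lead qualified, so the next rule applies.
Among Okafor and Amari, by accumulated service hours (higher first): Okafor (32141 hours) before Amari (20514 hours).
Order: Petrov, Okafor, Amari, Oyelaran, Farouk, Halvorsen, Ruiz, Nguyen.

Oyelaran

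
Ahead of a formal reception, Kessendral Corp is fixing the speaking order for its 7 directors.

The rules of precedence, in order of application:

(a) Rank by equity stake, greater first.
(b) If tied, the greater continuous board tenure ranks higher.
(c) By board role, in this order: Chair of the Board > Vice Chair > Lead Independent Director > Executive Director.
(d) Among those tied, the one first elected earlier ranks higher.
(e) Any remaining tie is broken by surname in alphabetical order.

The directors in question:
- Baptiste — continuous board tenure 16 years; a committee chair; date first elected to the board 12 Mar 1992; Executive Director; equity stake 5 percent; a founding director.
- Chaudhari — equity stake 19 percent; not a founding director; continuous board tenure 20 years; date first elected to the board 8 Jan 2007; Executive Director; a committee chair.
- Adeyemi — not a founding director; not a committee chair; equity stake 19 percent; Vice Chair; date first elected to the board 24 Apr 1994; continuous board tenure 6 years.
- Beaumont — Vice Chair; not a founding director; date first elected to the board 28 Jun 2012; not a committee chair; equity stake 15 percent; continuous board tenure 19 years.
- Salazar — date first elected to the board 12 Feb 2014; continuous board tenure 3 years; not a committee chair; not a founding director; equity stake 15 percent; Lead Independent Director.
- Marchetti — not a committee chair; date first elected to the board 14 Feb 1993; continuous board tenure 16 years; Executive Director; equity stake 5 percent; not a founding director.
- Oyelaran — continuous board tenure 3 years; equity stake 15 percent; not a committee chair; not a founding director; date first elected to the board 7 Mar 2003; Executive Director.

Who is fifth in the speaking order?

Oyelaran

By equity stake (higher first): Chaudhari and Adeyemi (both 19 percent); then Beaumont, Salazar and Oyelaran (each 15 percent); then Baptiste and Marchetti (both 5 percent).
Among Chaudhari and Adeyemi, by continuous board tenure (higher first): Chaudhari (20 years) before Adeyemi (6 years).
Among Beaumont, Salazar and Oyelaran, by continuous board tenure (higher first): Beaumont (19 years) before Salazar and Oyelaran (3 years).
Among Salazar and Oyelaran, by board role: Salazar (Lead Independent Director) before Oyelaran (Executive Director).
Baptiste and Marchetti both have continuous board tenure 16 years, so the next rule applies.
Baptiste and Marchetti are each Executive Director, so the next rule applies.
Among Baptiste and Marchetti, by date first elected to the board (earlier first): Baptiste (12 Mar 1992) before Marchetti (14 Feb 1993).
Order: Chaudhari, Adeyemi, Beaumont, Salazar, Oyelaran, Baptiste, Marchetti.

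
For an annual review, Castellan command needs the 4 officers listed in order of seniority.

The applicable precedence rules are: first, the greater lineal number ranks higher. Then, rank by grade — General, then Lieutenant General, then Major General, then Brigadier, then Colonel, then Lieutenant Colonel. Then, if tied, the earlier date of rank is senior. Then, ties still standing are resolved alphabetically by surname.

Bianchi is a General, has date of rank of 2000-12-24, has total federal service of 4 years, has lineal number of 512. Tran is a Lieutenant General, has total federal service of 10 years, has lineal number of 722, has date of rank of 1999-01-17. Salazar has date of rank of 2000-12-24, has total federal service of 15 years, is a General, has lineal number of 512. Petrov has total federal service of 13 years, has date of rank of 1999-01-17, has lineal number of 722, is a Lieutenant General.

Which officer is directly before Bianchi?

Tran

By lineal number (higher first): Petrov and Tran (both 722); then Bianchi and Salazar (both 512).
Petrov and Tran are each Lieutenant General, so the next rule applies.
Petrov and Tran both have date of rank 1999-01-17, so the next rule applies.
Among Petrov and Tran, alphabetically by surname: Petrov before Tran.
Bianchi and Salazar are each General, so the next rule applies.
Bianchi and Salazar both have date of rank 2000-12-24, so the next rule applies.
Among Bianchi and Salazar, alphabetically by surname: Bianchi before Salazar.
Order: Petrov, Tran, Bianchi, Salazar.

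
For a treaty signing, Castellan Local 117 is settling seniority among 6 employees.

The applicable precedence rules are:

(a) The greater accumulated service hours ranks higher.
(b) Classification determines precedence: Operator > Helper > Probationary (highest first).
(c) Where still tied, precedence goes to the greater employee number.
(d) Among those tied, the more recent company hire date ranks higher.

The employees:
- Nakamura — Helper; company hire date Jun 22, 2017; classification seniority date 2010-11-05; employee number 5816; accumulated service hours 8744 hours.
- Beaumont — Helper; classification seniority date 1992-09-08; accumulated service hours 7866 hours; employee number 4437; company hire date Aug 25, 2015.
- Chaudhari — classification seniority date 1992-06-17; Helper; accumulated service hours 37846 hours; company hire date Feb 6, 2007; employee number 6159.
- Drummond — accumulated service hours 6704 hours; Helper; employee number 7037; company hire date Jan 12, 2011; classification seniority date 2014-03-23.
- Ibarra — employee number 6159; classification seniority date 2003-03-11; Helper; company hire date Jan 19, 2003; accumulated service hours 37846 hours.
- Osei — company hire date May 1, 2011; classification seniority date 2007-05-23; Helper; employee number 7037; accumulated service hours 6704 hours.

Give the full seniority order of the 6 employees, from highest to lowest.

By accumulated service hours (higher first): Chaudhari and Ibarra (both 37846 hours); then Nakamura (8744 hours); then Beaumont (7866 hours); then Osei and Drummond (both 6704 hours).
Chaudhari and Ibarra are each Helper, so the next rule applies.
Chaudhari and Ibarra both have employee number 6159, so the next rule applies.
Among Chaudhari and Ibarra, by company hire date (later first): Chaudhari (Feb 6, 2007) before Ibarra (Jan 19, 2003).
Osei and Drummond are each Helper, so the next rule applies.
Osei and Drummond both have employee number 7037, so the next rule applies.
Among Osei and Drummond, by company hire date (later first): Osei (May 1, 2011) before Drummond (Jan 12, 2011).
Full order: Chaudhari, Ibarra, Nakamura, Beaumont, Osei, Drummond.

Chaudhari, Ibarra, Nakamura, Beaumont, Osei, Drummond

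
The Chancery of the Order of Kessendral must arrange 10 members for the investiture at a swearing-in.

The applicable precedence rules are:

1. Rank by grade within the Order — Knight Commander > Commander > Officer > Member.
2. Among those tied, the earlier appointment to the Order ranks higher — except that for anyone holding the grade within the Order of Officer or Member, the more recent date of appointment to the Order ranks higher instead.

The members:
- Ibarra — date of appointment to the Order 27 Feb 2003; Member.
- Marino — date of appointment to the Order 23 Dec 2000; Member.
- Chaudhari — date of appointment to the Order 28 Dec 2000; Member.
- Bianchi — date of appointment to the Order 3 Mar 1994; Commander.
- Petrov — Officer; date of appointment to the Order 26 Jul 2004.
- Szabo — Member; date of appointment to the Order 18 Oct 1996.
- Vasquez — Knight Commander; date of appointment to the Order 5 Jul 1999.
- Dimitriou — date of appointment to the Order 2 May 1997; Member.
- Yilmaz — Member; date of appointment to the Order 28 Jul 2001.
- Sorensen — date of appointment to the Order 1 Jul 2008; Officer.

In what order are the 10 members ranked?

By grade within the Order: Vasquez (Knight Commander); then Bianchi (Commander); then Sorensen and Petrov (Officer); then Ibarra, Yilmaz, Chaudhari, Marino, Dimitriou and Szabo (Member).
Among Sorensen and Petrov, by date of appointment to the Order (later first) (reversed rule for this group): Sorensen (1 Jul 2008) before Petrov (26 Jul 2004).
Among Ibarra, Yilmaz, Chaudhari, Marino, Dimitriou and Szabo, by date of appointment to the Order (later first) (reversed rule for this group): Ibarra (27 Feb 2003) before Yilmaz (28 Jul 2001) before Chaudhari (28 Dec 2000) before Marino (23 Dec 2000) before Dimitriou (2 May 1997) before Szabo (18 Oct 1996).
Full order: Vasquez, Bianchi, Sorensen, Petrov, Ibarra, Yilmaz, Chaudhari, Marino, Dimitriou, Szabo.

Vasquez, Bianchi, Sorensen, Petrov, Ibarra, Yilmaz, Chaudhari, Marino, Dimitriou, Szabo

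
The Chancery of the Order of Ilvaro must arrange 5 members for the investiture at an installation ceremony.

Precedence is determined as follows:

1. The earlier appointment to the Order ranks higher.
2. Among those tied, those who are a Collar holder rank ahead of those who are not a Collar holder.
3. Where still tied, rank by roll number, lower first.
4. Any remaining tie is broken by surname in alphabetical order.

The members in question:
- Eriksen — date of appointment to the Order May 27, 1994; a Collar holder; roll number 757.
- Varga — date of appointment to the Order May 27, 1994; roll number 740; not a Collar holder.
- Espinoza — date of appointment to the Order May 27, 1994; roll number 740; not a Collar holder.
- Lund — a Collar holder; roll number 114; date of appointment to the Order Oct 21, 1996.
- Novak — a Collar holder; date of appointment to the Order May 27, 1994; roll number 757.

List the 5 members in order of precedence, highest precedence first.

By date of appointment to the Order (earlier first): Eriksen, Novak, Espinoza and Varga (each May 27, 1994); then Lund (Oct 21, 1996).
Among Eriksen, Novak, Espinoza and Varga, a Collar holder before not a Collar holder: Eriksen and Novak (a Collar holder) before Espinoza and Varga (not a Collar holder).
Eriksen and Novak both have roll number 757, so the next rule applies.
Among Eriksen and Novak, alphabetically by surname: Eriksen before Novak.
Espinoza and Varga both have roll number 740, so the next rule applies.
Among Espinoza and Varga, alphabetically by surname: Espinoza before Varga.
Full order: Eriksen, Novak, Espinoza, Varga, Lund.

Eriksen, Novak, Espinoza, Varga, Lund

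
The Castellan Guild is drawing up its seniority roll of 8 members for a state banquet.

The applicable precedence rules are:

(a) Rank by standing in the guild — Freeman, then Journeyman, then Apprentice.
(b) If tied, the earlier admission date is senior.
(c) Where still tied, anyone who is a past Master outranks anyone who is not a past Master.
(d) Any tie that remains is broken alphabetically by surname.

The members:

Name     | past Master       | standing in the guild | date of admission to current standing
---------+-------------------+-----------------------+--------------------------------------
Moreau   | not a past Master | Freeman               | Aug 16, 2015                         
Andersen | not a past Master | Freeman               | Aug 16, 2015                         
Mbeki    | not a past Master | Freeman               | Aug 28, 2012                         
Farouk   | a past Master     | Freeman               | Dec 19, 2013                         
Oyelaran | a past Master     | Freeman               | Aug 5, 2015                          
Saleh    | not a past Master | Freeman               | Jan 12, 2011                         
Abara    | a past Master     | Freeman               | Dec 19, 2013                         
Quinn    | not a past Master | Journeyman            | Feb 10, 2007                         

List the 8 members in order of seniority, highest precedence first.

By standing in the guild: Saleh, Mbeki, Abara, Farouk, Oyelaran, Andersen and Moreau (Freeman); then Quinn (Journeyman).
Among Saleh, Mbeki, Abara, Farouk, Oyelaran, Andersen and Moreau, by date of admission to current standing (earlier first): Saleh (Jan 12, 2011) before Mbeki (Aug 28, 2012) before Abara and Farouk (Dec 19, 2013) before Oyelaran (Aug 5, 2015) before Andersen and Moreau (Aug 16, 2015).
Abara and Farouk are each a past Master, so the next rule applies.
Among Abara and Farouk, alphabetically by surname: Abara before Farouk.
Andersen and Moreau are each not a past Master, so the next rule applies.
Among Andersen and Moreau, alphabetically by surname: Andersen before Moreau.
Full order: Saleh, Mbeki, Abara, Farouk, Oyelaran, Andersen, Moreau, Quinn.

Saleh, Mbeki, Abara, Farouk, Oyelaran, Andersen, Moreau, Quinn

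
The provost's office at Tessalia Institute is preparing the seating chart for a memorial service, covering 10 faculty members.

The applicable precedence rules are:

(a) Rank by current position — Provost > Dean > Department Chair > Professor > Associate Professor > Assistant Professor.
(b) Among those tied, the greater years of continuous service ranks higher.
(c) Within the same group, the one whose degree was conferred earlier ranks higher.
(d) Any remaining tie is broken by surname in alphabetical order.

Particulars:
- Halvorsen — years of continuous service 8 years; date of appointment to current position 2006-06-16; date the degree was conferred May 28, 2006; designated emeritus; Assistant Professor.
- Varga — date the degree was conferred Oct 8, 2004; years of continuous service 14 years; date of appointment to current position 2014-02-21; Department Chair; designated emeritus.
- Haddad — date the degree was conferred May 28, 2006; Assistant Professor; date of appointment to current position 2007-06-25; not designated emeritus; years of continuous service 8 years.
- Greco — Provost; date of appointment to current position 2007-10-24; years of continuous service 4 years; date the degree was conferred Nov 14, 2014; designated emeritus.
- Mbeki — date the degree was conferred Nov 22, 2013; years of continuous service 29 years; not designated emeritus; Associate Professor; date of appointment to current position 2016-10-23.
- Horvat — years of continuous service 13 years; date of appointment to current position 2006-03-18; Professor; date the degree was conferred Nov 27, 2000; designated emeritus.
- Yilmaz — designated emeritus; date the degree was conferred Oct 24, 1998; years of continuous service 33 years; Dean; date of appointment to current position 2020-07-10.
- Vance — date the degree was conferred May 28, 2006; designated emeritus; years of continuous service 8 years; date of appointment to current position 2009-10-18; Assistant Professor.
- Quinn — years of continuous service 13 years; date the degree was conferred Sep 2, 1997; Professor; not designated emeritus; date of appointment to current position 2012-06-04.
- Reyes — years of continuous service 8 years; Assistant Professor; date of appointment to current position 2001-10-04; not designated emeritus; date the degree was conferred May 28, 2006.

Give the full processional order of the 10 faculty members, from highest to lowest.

By current position: Greco (Provost); then Yilmaz (Dean); then Varga (Department Chair); then Quinn and Horvat (Professor); then Mbeki (Associate Professor); then Haddad, Halvorsen, Reyes and Vance (Assistant Professor).
Quinn and Horvat both have years of continuous service 13 years, so the next rule applies.
Among Quinn and Horvat, by date the degree was conferred (earlier first): Quinn (Sep 2, 1997) before Horvat (Nov 27, 2000).
Haddad, Halvorsen, Reyes and Vance all have years of continuous service 8 years, so the next rule applies.
Haddad, Halvorsen, Reyes and Vance all have date the degree was conferred May 28, 2006, so the next rule applies.
Among Haddad, Halvorsen, Reyes and Vance, alphabetically by surname: Haddad before Halvorsen before Reyes before Vance.
Full order: Greco, Yilmaz, Varga, Quinn, Horvat, Mbeki, Haddad, Halvorsen, Reyes, Vance.

Greco, Yilmaz, Varga, Quinn, Horvat, Mbeki, Haddad, Halvorsen, Reyes, Vance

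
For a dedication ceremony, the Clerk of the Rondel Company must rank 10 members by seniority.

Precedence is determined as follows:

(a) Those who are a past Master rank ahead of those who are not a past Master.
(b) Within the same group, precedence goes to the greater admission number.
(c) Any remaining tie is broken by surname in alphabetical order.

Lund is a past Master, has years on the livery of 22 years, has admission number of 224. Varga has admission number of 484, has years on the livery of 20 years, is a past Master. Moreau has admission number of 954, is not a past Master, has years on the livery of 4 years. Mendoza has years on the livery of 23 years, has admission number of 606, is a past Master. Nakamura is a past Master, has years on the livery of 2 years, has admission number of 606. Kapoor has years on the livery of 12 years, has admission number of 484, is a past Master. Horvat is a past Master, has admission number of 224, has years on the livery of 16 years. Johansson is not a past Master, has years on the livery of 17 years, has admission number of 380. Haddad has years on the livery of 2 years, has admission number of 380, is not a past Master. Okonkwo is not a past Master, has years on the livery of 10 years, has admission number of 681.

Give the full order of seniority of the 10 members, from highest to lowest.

By the first rule: Mendoza, Nakamura, Kapoor, Varga, Horvat and Lund (each a past Master); then Moreau, Okonkwo, Haddad and Johansson (each not a past Master).
Among Mendoza, Nakamura, Kapoor, Varga, Horvat and Lund, by admission number (higher first): Mendoza and Nakamura (606) before Kapoor and Varga (484) before Horvat and Lund (224).
Among Mendoza and Nakamura, alphabetically by surname: Mendoza before Nakamura.
Among Kapoor and Varga, alphabetically by surname: Kapoor before Varga.
Among Horvat and Lund, alphabetically by surname: Horvat before Lund.
Among Moreau, Okonkwo, Haddad and Johansson, by admission number (higher first): Moreau (954) before Okonkwo (681) before Haddad and Johansson (380).
Among Haddad and Johansson, alphabetically by surname: Haddad before Johansson.
Full order: Mendoza, Nakamura, Kapoor, Varga, Horvat, Lund, Moreau, Okonkwo, Haddad, Johansson.

Mendoza, Nakamura, Kapoor, Varga, Horvat, Lund, Moreau, Okonkwo, Haddad, Johansson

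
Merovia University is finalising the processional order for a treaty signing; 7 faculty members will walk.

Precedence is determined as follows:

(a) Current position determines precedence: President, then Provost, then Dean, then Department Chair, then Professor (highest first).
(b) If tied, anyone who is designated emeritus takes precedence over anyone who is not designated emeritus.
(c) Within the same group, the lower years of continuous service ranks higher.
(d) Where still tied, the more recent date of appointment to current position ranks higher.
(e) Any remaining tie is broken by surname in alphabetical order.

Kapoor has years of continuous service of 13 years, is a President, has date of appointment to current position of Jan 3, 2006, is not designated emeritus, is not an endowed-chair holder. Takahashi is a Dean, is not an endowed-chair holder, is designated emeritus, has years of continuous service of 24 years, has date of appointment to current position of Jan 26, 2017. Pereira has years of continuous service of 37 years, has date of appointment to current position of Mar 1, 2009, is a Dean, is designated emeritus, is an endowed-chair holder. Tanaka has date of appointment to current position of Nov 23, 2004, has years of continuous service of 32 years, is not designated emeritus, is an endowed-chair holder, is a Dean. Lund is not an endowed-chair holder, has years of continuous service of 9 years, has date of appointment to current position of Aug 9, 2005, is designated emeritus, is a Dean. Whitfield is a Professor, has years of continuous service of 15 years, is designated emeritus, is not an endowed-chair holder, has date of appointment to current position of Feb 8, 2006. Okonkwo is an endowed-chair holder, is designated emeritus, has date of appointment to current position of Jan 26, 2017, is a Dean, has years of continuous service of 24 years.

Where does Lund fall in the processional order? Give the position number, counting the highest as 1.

2

By current position: Kapoor (President); then Lund, Okonkwo, Takahashi, Pereira and Tanaka (Dean); then Whitfield (Professor).
Among Lund, Okonkwo, Takahashi, Pereira and Tanaka, designated emeritus before not designated emeritus: Lund, Okonkwo, Takahashi and Pereira (designated emeritus) before Tanaka (not designated emeritus).
Among Lund, Okonkwo, Takahashi and Pereira, by years of continuous service (lower first): Lund (9 years) before Okonkwo and Takahashi (24 years) before Pereira (37 years).
Okonkwo and Takahashi both have date of appointment to current position Jan 26, 2017, so the next rule applies.
Among Okonkwo and Takahashi, alphabetically by surname: Okonkwo before Takahashi.
Order: Kapoor, Lund, Okonkwo, Takahashi, Pereira, Tanaka, Whitfield. So position 2.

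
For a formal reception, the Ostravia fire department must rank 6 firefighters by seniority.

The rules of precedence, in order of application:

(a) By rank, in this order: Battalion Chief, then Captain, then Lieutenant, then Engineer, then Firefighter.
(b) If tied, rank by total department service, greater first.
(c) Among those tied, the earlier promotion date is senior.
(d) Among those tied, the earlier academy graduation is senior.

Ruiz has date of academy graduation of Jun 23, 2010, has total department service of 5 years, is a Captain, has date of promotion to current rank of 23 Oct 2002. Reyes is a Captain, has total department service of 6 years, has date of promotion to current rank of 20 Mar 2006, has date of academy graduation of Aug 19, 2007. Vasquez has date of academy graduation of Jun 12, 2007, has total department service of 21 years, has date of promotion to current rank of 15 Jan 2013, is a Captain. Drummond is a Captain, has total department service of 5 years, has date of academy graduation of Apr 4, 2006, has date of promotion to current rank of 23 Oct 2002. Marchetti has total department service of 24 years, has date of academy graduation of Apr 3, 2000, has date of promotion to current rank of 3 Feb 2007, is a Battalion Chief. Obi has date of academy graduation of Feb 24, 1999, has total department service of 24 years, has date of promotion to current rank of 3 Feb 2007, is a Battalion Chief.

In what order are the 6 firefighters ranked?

By rank: Obi and Marchetti (Battalion Chief); then Vasquez, Reyes, Drummond and Ruiz (Captain).
Obi and Marchetti both have total department service 24 years, so the next rule applies.
Obi and Marchetti both have date of promotion to current rank 3 Feb 2007, so the next rule applies.
Among Obi and Marchetti, by date of academy graduation (earlier first): Obi (Feb 24, 1999) before Marchetti (Apr 3, 2000).
Among Vasquez, Reyes, Drummond and Ruiz, by total department service (higher first): Vasquez (21 years) before Reyes (6 years) before Drummond and Ruiz (5 years).
Drummond and Ruiz both have date of promotion to current rank 23 Oct 2002, so the next rule applies.
Among Drummond and Ruiz, by date of academy graduation (earlier first): Drummond (Apr 4, 2006) before Ruiz (Jun 23, 2010).
Full order: Obi, Marchetti, Vasquez, Reyes, Drummond, Ruiz.

Obi, Marchetti, Vasquez, Reyes, Drummond, Ruiz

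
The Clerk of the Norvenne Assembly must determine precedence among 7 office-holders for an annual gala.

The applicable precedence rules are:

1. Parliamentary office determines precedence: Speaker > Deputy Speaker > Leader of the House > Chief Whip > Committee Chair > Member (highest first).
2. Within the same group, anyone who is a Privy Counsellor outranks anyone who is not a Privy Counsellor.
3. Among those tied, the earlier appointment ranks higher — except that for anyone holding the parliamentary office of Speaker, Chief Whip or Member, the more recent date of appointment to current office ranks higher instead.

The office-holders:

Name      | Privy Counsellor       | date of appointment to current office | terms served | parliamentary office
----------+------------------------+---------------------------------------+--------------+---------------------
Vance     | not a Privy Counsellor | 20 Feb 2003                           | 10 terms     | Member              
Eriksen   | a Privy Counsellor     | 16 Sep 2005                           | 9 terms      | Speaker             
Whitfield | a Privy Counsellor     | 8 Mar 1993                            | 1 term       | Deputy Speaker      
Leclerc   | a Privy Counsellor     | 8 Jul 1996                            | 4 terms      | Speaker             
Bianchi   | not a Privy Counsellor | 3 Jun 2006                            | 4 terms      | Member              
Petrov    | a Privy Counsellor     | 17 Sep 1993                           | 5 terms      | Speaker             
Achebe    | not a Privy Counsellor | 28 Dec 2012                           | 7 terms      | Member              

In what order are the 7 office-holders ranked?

By parliamentary office: Eriksen, Leclerc and Petrov (Speaker); then Whitfield (Deputy Speaker); then Achebe, Bianchi and Vance (Member).
Eriksen, Leclerc and Petrov are each a Privy Counsellor, so the next rule applies.
Among Eriksen, Leclerc and Petrov, by date of appointment to current office (later first) (reversed rule for this group): Eriksen (16 Sep 2005) before Leclerc (8 Jul 1996) before Petrov (17 Sep 1993).
Achebe, Bianchi and Vance are each not a Privy Counsellor, so the next rule applies.
Among Achebe, Bianchi and Vance, by date of appointment to current office (later first) (reversed rule for this group): Achebe (28 Dec 2012) before Bianchi (3 Jun 2006) before Vance (20 Feb 2003).
Full order: Eriksen, Leclerc, Petrov, Whitfield, Achebe, Bianchi, Vance.

Eriksen, Leclerc, Petrov, Whitfield, Achebe, Bianchi, Vance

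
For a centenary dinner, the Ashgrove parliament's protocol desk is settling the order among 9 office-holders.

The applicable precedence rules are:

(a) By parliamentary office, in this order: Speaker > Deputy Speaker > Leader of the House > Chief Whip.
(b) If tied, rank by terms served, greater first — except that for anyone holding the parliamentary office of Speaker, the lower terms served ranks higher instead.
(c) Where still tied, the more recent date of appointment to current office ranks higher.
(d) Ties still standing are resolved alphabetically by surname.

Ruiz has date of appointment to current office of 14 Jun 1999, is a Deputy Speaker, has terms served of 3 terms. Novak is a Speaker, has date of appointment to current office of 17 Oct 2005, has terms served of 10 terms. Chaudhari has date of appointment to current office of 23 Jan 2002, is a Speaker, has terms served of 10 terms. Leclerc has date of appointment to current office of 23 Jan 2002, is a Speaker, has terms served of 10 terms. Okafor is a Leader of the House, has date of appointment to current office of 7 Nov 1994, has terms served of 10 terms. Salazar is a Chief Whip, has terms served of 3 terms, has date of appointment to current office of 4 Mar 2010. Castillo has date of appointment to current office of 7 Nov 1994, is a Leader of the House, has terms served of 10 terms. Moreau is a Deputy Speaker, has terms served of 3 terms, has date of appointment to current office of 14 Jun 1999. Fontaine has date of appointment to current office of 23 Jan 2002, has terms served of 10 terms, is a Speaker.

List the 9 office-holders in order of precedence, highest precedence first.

By parliamentary office: Novak, Chaudhari, Fontaine and Leclerc (Speaker); then Moreau and Ruiz (Deputy Speaker); then Castillo and Okafor (Leader of the House); then Salazar (Chief Whip).
Novak, Chaudhari, Fontaine and Leclerc all have terms served 10 terms, so the next rule applies.
Among Novak, Chaudhari, Fontaine and Leclerc, by date of appointment to current office (later first): Novak (17 Oct 2005) before Chaudhari, Fontaine and Leclerc (23 Jan 2002).
Among Chaudhari, Fontaine and Leclerc, alphabetically by surname: Chaudhari before Fontaine before Leclerc.
Moreau and Ruiz both have terms served 3 terms, so the next rule applies.
Moreau and Ruiz both have date of appointment to current office 14 Jun 1999, so the next rule applies.
Among Moreau and Ruiz, alphabetically by surname: Moreau before Ruiz.
Castillo and Okafor both have terms served 10 terms, so the next rule applies.
Castillo and Okafor both have date of appointment to current office 7 Nov 1994, so the next rule applies.
Among Castillo and Okafor, alphabetically by surname: Castillo before Okafor.
Full order: Novak, Chaudhari, Fontaine, Leclerc, Moreau, Ruiz, Castillo, Okafor, Salazar.

Novak, Chaudhari, Fontaine, Leclerc, Moreau, Ruiz, Castillo, Okafor, Salazar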